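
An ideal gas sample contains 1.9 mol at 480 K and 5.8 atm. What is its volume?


PV = nRT  (R = 0.08206 L·atm/(mol·K))
V = nRT/P = 1.9×0.08206×480/5.8
= 12.903 L

12.903 L


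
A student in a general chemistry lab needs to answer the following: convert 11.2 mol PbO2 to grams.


M(PbO2) = 239.2 g/mol
mass = n × M = 11.2 × 239.2 = 2679.04 g

2679.04 g


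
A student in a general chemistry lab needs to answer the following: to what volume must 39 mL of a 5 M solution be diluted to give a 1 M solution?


C1V1 = C2V2
5 × 39 = 1 × V2
V2 = 195/1 = 195.0 mL

195.0 mL


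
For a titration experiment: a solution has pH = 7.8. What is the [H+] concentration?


[H+] = 10^(-pH) = 10^(-7.8)
= 1.58×10^-8 M

1.58×10^-8 M


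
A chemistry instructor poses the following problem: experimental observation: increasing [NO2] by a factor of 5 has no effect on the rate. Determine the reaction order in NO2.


rate ∝ [NO2]^n
rate ∝ [NO2]^0
Order in NO2: 0

0


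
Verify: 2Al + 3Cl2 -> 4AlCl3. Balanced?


Equation: 2Al + 3Cl2 -> 4AlCl3
Check atoms: Al: 2≠4, Cl: 6≠12
Not balanced

No, not balanced


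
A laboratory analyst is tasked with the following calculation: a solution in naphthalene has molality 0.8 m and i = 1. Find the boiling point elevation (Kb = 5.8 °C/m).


ΔTb = Kb × m × i
= 5.8 × 0.8 × 1
= 4.64 °C

4.64 °C


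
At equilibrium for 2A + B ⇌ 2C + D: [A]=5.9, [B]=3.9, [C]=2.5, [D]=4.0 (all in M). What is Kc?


Kc = [C]^2[D]/([A]^2[B])
= (2.5^2 × 4.0^1)/(5.9^2 × 3.9^1)
= 25/135.759
= 0.1841

0.1841


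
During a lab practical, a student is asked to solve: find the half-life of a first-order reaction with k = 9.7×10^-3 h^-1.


t½ = ln2/k = 0.693147/(9.7×10^-3 h^-1)
= 71.46 h

71.46 h


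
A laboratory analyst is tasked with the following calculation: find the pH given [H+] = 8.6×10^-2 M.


pH = -log10([H+]) = -log10(8.6×10^-2)
= 2 - log10(8.6)
= 2 - 0.93
= 1.07

1.07


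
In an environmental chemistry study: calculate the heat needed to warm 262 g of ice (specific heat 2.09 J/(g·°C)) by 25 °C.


q = mcΔT = 262 × 2.09 × 25
= 13689.50 J

13689.50 J


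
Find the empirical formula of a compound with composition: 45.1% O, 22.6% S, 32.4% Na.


Assume 100 g sample. Moles of each element:
  O: 45.1/16.0 = 2.819 mol
  S: 22.6/32.07 = 0.705 mol
  Na: 32.4/22.99 = 1.409 mol
Divide by smallest (0.705):
  O: 2.819/0.705 = 4.0
  S: 0.705/0.705 = 1.0
  Na: 1.409/0.705 = 2.0
Empirical formula: Na2SO4

Na2SO4


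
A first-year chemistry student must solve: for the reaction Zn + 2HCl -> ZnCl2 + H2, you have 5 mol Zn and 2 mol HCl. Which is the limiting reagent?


Mole ratio available / coefficient:
  Zn: 5/1 = 5.000
  HCl: 2/2 = 1.000
Smaller ratio is limiting.

HCl


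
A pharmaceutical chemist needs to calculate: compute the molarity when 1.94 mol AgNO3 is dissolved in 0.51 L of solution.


M = n/V = 1.94/0.51 = 3.804 mol/L

3.804 M


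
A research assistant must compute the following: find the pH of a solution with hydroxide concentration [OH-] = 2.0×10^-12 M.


pOH = -log10([OH-]) = -log10(2.0×10^-12)
= 12 - log10(2.0) = 11.7
pH = 14 - pOH = 14 - 11.7 = 2.3

2.3


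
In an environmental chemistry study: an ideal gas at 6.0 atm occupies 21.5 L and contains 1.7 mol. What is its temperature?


PV = nRT  (R = 0.08206 L·atm/(mol·K))
T = PV/(nR) = 6.0×21.5/(1.7×0.08206)
= 129.00/0.139502
= 924.72 K

924.72 K


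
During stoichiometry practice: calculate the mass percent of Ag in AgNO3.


M(AgNO3) = 1×107.87 + 1×14.01 + 3×16.0 = 169.88 g/mol
Mass of Ag = 1 × 107.87 = 107.87 g/mol
% Ag = 107.87/169.88 × 100 = 63.50%

63.50%


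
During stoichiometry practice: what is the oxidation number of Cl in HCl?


halide: -1
Oxidation number: -1

-1


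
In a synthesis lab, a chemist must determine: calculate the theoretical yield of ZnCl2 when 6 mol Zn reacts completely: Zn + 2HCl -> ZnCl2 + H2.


Mole ratio ZnCl2:Zn = 1:1
n(ZnCl2) = 6 × 1/1 = 6.000 mol
mass = 6.000 × 136.28 = 817.68 g

817.68 g


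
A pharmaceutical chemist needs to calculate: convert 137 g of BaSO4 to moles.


M(BaSO4) = 233.4 g/mol
n = mass/M = 137/233.4 = 0.587 mol

0.587 mol


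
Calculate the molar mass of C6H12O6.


M(C6H12O6) = 6×12.01 + 12×1.008 + 6×16.0
= 72.06 + 12.1 + 96.0
= 180.16 g/mol

180.16 g/mol


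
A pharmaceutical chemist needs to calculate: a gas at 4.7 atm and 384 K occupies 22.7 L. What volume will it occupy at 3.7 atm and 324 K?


P1V1/T1 = P2V2/T2
V2 = P1V1T2/(T1P2)
= 4.7×22.7×324/(384×3.7)
= 24.33 L

24.33 L


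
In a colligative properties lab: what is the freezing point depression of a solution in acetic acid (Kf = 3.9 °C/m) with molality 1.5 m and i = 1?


ΔTf = Kf × m × i
= 3.9 × 1.5 × 1
= 5.85 °C

5.85 °C


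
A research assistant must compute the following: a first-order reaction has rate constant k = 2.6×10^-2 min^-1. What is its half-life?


t½ = ln2/k = 0.693147/(2.6×10^-2 min^-1)
= 26.66 min

26.66 min


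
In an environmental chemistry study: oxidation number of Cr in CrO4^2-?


x + 4(-2) = -2, so x = +6
Oxidation number: +6

+6


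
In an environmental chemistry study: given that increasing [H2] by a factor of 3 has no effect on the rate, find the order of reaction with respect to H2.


rate ∝ [H2]^n
rate ∝ [H2]^0
Order in H2: 0

0


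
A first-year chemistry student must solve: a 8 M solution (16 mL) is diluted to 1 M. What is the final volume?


C1V1 = C2V2
8 × 16 = 1 × V2
V2 = 128/1 = 128.0 mL

128.0 mL


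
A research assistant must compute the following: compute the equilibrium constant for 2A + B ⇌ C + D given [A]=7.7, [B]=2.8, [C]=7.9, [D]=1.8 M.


Kc = [C][D]/([A]^2[B])
= (7.9^1 × 1.8^1)/(7.7^2 × 2.8^1)
= 14.22/166.012
= 0.08566

0.08566


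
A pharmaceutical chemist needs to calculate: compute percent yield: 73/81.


% yield = actual/theoretical × 100
= 73/81 × 100
= 90.12%

90.12%


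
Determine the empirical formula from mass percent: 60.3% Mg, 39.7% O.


Assume 100 g sample. Moles of each element:
  Mg: 60.3/24.31 = 2.48 mol
  O: 39.7/16.0 = 2.481 mol
Divide by smallest (2.48):
  Mg: 2.48/2.48 = 1.0
  O: 2.481/2.48 = 1.0
Empirical formula: MgO

MgO


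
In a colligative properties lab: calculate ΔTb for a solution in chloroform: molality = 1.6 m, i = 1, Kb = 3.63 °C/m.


ΔTb = Kb × m × i
= 3.63 × 1.6 × 1
= 5.808 °C

5.808 °C


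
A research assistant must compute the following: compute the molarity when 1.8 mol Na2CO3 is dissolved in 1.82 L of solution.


M = n/V = 1.8/1.82 = 0.989 mol/L

0.989 M


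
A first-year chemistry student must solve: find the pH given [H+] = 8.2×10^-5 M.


pH = -log10([H+]) = -log10(8.2×10^-5)
= 5 - log10(8.2)
= 5 - 0.91
= 4.09

4.09


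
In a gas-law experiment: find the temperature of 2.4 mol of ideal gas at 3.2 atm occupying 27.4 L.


PV = nRT  (R = 0.08206 L·atm/(mol·K))
T = PV/(nR) = 3.2×27.4/(2.4×0.08206)
= 87.68/0.196944
= 445.20 K

445.20 K


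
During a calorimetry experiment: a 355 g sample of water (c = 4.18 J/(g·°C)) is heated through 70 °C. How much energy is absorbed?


q = mcΔT = 355 × 4.18 × 70
= 103873.00 J

103873.00 J


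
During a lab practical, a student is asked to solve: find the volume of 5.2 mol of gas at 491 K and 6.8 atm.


PV = nRT  (R = 0.08206 L·atm/(mol·K))
V = nRT/P = 5.2×0.08206×491/6.8
= 30.811 L

30.811 L


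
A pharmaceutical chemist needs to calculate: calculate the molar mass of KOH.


M(KOH) = 1×39.1 + 1×16.0 + 1×1.008
= 39.1 + 16.0 + 1.01
= 56.11 g/mol

56.11 g/mol


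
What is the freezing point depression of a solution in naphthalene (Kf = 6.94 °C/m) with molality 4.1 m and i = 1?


ΔTf = Kf × m × i
= 6.94 × 4.1 × 1
= 28.454 °C

28.454 °C


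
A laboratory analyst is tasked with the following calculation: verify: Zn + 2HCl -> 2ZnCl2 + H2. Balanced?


Equation: Zn + 2HCl -> 2ZnCl2 + H2
Check atoms: Cl: 2≠4, H: 2=2, Zn: 1≠2
Not balanced

No, not balanced


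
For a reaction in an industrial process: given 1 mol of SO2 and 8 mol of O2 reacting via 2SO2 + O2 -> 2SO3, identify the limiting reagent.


Mole ratio available / coefficient:
  SO2: 1/2 = 0.500
  O2: 8/1 = 8.000
Smaller ratio is limiting.

SO2


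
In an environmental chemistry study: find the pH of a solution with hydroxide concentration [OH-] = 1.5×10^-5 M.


pOH = -log10([OH-]) = -log10(1.5×10^-5)
= 5 - log10(1.5) = 4.82
pH = 14 - pOH = 14 - 4.82 = 9.18

9.18


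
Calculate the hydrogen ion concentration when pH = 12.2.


[H+] = 10^(-pH) = 10^(-12.2)
= 6.31×10^-13 M

6.31×10^-13 M


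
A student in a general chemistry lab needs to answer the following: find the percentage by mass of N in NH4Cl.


M(NH4Cl) = 1×14.01 + 4×1.008 + 1×35.45 = 53.492 g/mol
Mass of N = 1 × 14.01 = 14.01 g/mol
% N = 14.01/53.492 × 100 = 26.19%

26.19%


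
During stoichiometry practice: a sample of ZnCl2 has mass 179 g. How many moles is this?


M(ZnCl2) = 136.28 g/mol
n = mass/M = 179/136.28 = 1.3135 mol

1.3135 mol


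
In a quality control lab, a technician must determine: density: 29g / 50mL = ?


ρ = mass/volume
= 29/50
= 0.58 g/mL

0.58 g/mL


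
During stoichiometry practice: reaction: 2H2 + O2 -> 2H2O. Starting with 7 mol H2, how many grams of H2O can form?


Mole ratio H2O:H2 = 2:2
n(H2O) = 7 × 2/2 = 7.000 mol
mass = 7.000 × 18.02 = 126.14 g

126.14 g


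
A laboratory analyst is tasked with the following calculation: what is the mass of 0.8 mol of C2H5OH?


M(C2H5OH) = 46.07 g/mol
mass = n × M = 0.8 × 46.07 = 36.86 g

36.86 g


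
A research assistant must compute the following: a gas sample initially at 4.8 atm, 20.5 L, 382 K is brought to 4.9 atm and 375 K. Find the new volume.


P1V1/T1 = P2V2/T2
V2 = P1V1T2/(T1P2)
= 4.8×20.5×375/(382×4.9)
= 19.714 L

19.714 L


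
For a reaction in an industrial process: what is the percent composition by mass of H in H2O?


M(H2O) = 2×1.008 + 1×16.0 = 18.016 g/mol
Mass of H = 2 × 1.008 = 2.016 g/mol
% H = 2.016/18.016 × 100 = 11.19%

11.19%


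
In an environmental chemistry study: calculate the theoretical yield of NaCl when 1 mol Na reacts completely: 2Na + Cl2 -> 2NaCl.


Mole ratio NaCl:Na = 2:2
n(NaCl) = 1 × 2/2 = 1.000 mol
mass = 1.000 × 58.44 = 58.44 g

58.44 g


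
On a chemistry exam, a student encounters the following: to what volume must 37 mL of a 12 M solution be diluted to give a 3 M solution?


C1V1 = C2V2
12 × 37 = 3 × V2
V2 = 444/3 = 148.0 mL

148.0 mL


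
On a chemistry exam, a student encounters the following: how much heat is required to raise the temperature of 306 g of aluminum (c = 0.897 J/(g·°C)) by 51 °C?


q = mcΔT = 306 × 0.897 × 51
= 13998.58 J

13998.58 J


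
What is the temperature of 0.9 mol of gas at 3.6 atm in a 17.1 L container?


PV = nRT  (R = 0.08206 L·atm/(mol·K))
T = PV/(nR) = 3.6×17.1/(0.9×0.08206)
= 61.56/0.073854
= 833.54 K

833.54 K


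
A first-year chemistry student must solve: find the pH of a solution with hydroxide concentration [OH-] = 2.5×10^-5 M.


pOH = -log10([OH-]) = -log10(2.5×10^-5)
= 5 - log10(2.5) = 4.6
pH = 14 - pOH = 14 - 4.6 = 9.4

9.4


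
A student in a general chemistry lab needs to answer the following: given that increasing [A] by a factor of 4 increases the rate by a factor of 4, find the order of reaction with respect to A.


rate ∝ [A]^n
4^n = 4 → n = 1
Order in A: 1

1


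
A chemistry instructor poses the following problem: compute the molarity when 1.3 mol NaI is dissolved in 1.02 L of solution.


M = n/V = 1.3/1.02 = 1.275 mol/L

1.275 M


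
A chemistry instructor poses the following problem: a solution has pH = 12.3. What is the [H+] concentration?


[H+] = 10^(-pH) = 10^(-12.3)
= 5.01×10^-13 M

5.01×10^-13 M


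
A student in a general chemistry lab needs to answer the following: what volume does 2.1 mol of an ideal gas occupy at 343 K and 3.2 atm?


PV = nRT  (R = 0.08206 L·atm/(mol·K))
V = nRT/P = 2.1×0.08206×343/3.2
= 18.471 L

18.471 L


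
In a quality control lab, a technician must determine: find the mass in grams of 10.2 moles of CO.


M(CO) = 28.01 g/mol
mass = n × M = 10.2 × 28.01 = 285.70 g

285.70 g


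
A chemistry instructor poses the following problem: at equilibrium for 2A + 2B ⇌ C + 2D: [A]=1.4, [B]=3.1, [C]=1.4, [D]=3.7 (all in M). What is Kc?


Kc = [C][D]^2/([A]^2[B]^2)
= (1.4^1 × 3.7^2)/(1.4^2 × 3.1^2)
= 19.166/18.8356
= 1.018

1.018


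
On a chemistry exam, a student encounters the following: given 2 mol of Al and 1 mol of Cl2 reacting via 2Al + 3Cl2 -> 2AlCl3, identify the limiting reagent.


Mole ratio available / coefficient:
  Al: 2/2 = 1.000
  Cl2: 1/3 = 0.333
Smaller ratio is limiting.

Cl2


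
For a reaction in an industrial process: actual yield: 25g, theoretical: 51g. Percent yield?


% yield = actual/theoretical × 100
= 25/51 × 100
= 49.02%

49.02%


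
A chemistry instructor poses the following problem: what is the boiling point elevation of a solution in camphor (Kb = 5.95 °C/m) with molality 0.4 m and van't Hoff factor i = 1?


ΔTb = Kb × m × i
= 5.95 × 0.4 × 1
= 2.38 °C

2.38 °C


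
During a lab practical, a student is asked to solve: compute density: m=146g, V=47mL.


ρ = mass/volume
= 146/47
= 3.106 g/mL

3.106 g/mL


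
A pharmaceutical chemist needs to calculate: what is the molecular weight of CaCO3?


M(CaCO3) = 1×40.08 + 1×12.01 + 3×16.0
= 40.08 + 12.01 + 48.0
= 100.09 g/mol

100.09 g/mol


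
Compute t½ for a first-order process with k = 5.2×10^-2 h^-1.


t½ = ln2/k = 0.693147/(5.2×10^-2 h^-1)
= 13.33 h

13.33 h


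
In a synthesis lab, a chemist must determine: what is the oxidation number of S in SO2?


x + 2(-2) = 0, so x = +4
Oxidation number: +4

+4


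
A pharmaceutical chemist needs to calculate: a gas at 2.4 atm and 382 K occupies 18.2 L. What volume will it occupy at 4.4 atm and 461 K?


P1V1/T1 = P2V2/T2
V2 = P1V1T2/(T1P2)
= 2.4×18.2×461/(382×4.4)
= 11.98 L

11.98 L


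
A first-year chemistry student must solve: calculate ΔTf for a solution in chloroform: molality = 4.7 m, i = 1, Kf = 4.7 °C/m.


ΔTf = Kf × m × i
= 4.7 × 4.7 × 1
= 22.09 °C

22.09 °C


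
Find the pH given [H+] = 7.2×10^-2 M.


pH = -log10([H+]) = -log10(7.2×10^-2)
= 2 - log10(7.2)
= 2 - 0.86
= 1.14

1.14


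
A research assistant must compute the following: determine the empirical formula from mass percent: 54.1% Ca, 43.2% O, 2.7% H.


Assume 100 g sample. Moles of each element:
  Ca: 54.1/40.08 = 1.35 mol
  O: 43.2/16.0 = 2.7 mol
  H: 2.7/1.008 = 2.679 mol
Divide by smallest (1.35):
  Ca: 1.35/1.35 = 1.0
  O: 2.7/1.35 = 2.0
  H: 2.679/1.35 = 1.98
Empirical formula: CaO2H2

CaO2H2


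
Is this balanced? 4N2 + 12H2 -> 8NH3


Equation: 4N2 + 12H2 -> 8NH3
Check atoms: H: 24=24, N: 8=8
Balanced

Yes, balanced


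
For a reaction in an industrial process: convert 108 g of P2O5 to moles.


M(P2O5) = 141.94 g/mol
n = mass/M = 108/141.94 = 0.7609 mol

0.7609 mol


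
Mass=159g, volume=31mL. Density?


ρ = mass/volume
= 159/31
= 5.129 g/mL

5.129 g/mL


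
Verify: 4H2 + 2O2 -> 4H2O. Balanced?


Equation: 4H2 + 2O2 -> 4H2O
Check atoms: H: 8=8, O: 4=4
Balanced

Yes, balanced


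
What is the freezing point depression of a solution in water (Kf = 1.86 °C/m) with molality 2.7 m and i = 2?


ΔTf = Kf × m × i
= 1.86 × 2.7 × 2
= 10.044 °C

10.044 °C


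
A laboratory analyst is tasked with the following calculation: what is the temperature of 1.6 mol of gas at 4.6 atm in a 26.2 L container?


PV = nRT  (R = 0.08206 L·atm/(mol·K))
T = PV/(nR) = 4.6×26.2/(1.6×0.08206)
= 120.52/0.131296
= 917.93 K

917.93 K


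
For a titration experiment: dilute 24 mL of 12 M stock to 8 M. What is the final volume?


C1V1 = C2V2
12 × 24 = 8 × V2
V2 = 288/8 = 36.0 mL

36.0 mL


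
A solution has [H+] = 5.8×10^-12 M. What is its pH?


pH = -log10([H+]) = -log10(5.8×10^-12)
= 12 - log10(5.8)
= 12 - 0.76
= 11.24

11.24


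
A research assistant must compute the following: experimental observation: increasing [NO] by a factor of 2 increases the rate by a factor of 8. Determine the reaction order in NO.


rate ∝ [NO]^n
2^n = 8 → n = 3
Order in NO: 3

3


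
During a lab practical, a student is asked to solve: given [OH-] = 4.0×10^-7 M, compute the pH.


pOH = -log10([OH-]) = -log10(4.0×10^-7)
= 7 - log10(4.0) = 6.4
pH = 14 - pOH = 14 - 6.4 = 7.6

7.6


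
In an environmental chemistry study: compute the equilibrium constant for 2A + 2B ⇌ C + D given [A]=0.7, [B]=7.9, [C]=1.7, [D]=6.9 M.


Kc = [C][D]/([A]^2[B]^2)
= (1.7^1 × 6.9^1)/(0.7^2 × 7.9^2)
= 11.73/30.5809
= 0.3836

0.3836


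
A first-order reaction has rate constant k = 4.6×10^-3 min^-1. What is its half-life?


t½ = ln2/k = 0.693147/(4.6×10^-3 min^-1)
= 150.7 min

150.7 min


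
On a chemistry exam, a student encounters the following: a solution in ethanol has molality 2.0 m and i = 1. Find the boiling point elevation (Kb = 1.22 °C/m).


ΔTb = Kb × m × i
= 1.22 × 2.0 × 1
= 2.44 °C

2.44 °C


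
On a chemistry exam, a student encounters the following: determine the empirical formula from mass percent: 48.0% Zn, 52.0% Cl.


Assume 100 g sample. Moles of each element:
  Zn: 48.0/65.38 = 0.734 mol
  Cl: 52.0/35.45 = 1.467 mol
Divide by smallest (0.734):
  Zn: 0.734/0.734 = 1.0
  Cl: 1.467/0.734 = 2.0
Empirical formula: ZnCl2

ZnCl2


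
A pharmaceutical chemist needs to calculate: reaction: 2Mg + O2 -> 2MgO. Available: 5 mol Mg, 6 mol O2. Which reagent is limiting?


Mole ratio available / coefficient:
  Mg: 5/2 = 2.500
  O2: 6/1 = 6.000
Smaller ratio is limiting.

Mg


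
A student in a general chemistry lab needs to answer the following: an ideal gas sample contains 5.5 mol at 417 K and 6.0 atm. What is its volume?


PV = nRT  (R = 0.08206 L·atm/(mol·K))
V = nRT/P = 5.5×0.08206×417/6.0
= 31.367 L

31.367 L


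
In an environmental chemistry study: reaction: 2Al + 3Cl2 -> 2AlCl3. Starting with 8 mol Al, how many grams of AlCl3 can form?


Mole ratio AlCl3:Al = 2:2
n(AlCl3) = 8 × 2/2 = 8.000 mol
mass = 8.000 × 133.33 = 1066.64 g

1066.64 g


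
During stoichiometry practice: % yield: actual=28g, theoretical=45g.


% yield = actual/theoretical × 100
= 28/45 × 100
= 62.22%

62.22%


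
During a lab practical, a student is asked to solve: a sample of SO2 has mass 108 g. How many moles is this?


M(SO2) = 64.07 g/mol
n = mass/M = 108/64.07 = 1.6857 mol

1.6857 mol


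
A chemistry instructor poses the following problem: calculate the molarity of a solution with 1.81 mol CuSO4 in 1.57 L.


M = n/V = 1.81/1.57 = 1.153 mol/L

1.153 M


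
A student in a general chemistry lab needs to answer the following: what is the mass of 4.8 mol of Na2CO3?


M(Na2CO3) = 105.99 g/mol
mass = n × M = 4.8 × 105.99 = 508.75 g

508.75 g


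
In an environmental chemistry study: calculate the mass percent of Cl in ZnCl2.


M(ZnCl2) = 1×65.38 + 2×35.45 = 136.28 g/mol
Mass of Cl = 2 × 35.45 = 70.90 g/mol
% Cl = 70.90/136.28 × 100 = 52.03%

52.03%


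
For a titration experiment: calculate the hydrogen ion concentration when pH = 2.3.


[H+] = 10^(-pH) = 10^(-2.3)
= 5.01×10^-3 M

5.01×10^-3 M


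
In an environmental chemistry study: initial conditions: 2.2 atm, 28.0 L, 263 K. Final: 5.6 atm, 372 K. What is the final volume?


P1V1/T1 = P2V2/T2
V2 = P1V1T2/(T1P2)
= 2.2×28.0×372/(263×5.6)
= 15.559 L

15.559 L


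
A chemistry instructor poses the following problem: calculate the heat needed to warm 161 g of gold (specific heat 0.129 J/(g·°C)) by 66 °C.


q = mcΔT = 161 × 0.129 × 66
= 1370.75 J

1370.75 J


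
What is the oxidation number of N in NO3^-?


x + 3(-2) = -1, so x = +5
Oxidation number: +5

+5


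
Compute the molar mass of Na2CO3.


M(Na2CO3) = 2×22.99 + 1×12.01 + 3×16.0
= 45.98 + 12.01 + 48.0
= 105.99 g/mol

105.99 g/mol


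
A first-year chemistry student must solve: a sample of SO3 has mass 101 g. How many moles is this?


M(SO3) = 80.07 g/mol
n = mass/M = 101/80.07 = 1.2614 mol

1.2614 mol


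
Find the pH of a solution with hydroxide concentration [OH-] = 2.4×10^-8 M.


pOH = -log10([OH-]) = -log10(2.4×10^-8)
= 8 - log10(2.4) = 7.62
pH = 14 - pOH = 14 - 7.62 = 6.38

6.38


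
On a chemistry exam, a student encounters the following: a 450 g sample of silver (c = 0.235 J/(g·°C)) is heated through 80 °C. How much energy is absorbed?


q = mcΔT = 450 × 0.235 × 80
= 8460.00 J

8460.00 J


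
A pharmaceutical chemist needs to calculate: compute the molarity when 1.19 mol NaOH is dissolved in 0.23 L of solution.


M = n/V = 1.19/0.23 = 5.174 mol/L

5.174 M


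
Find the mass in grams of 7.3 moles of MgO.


M(MgO) = 40.31 g/mol
mass = n × M = 7.3 × 40.31 = 294.26 g

294.26 g


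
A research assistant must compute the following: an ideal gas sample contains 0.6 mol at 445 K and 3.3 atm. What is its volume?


PV = nRT  (R = 0.08206 L·atm/(mol·K))
V = nRT/P = 0.6×0.08206×445/3.3
= 6.639 L

6.639 L


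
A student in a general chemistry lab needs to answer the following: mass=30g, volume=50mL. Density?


ρ = mass/volume
= 30/50
= 0.6 g/mL

0.6 g/mL


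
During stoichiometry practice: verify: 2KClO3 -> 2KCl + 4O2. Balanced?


Equation: 2KClO3 -> 2KCl + 4O2
Check atoms: Cl: 2=2, K: 2=2, O: 6≠8
Not balanced

No, not balanced


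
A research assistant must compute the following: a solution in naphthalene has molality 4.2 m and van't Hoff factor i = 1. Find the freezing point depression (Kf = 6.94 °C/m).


ΔTf = Kf × m × i
= 6.94 × 4.2 × 1
= 29.148 °C

29.148 °C


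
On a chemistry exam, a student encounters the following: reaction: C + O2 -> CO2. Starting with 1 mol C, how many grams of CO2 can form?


Mole ratio CO2:C = 1:1
n(CO2) = 1 × 1/1 = 1.000 mol
mass = 1.000 × 44.01 = 44.01 g

44.01 g


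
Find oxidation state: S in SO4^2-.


x + 4(-2) = -2, so x = +6
Oxidation number: +6

+6


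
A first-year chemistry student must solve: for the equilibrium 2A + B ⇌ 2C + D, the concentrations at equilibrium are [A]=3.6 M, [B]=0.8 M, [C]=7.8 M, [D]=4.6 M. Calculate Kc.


Kc = [C]^2[D]/([A]^2[B])
= (7.8^2 × 4.6^1)/(3.6^2 × 0.8^1)
= 279.864/10.368
= 26.99

26.99


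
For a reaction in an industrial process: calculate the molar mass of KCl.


M(KCl) = 1×39.1 + 1×35.45
= 39.1 + 35.45
= 74.55 g/mol

74.55 g/mol


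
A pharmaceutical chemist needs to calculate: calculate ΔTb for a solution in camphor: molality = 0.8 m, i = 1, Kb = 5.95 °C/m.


ΔTb = Kb × m × i
= 5.95 × 0.8 × 1
= 4.76 °C

4.76 °C


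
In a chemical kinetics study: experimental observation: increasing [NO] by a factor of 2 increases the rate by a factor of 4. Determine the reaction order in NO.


rate ∝ [NO]^n
2^n = 4 → n = 2
Order in NO: 2

2


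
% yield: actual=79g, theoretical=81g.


% yield = actual/theoretical × 100
= 79/81 × 100
= 97.53%

97.53%


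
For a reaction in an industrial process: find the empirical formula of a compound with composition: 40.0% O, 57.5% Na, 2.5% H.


Assume 100 g sample. Moles of each element:
  O: 40.0/16.0 = 2.5 mol
  Na: 57.5/22.99 = 2.501 mol
  H: 2.5/1.008 = 2.48 mol
Divide by smallest (2.48):
  O: 2.5/2.48 = 1.01
  Na: 2.501/2.48 = 1.01
  H: 2.48/2.48 = 1.0
Empirical formula: NaOH

NaOH


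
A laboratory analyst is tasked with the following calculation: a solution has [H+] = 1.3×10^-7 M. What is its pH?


pH = -log10([H+]) = -log10(1.3×10^-7)
= 7 - log10(1.3)
= 7 - 0.11
= 6.89

6.89


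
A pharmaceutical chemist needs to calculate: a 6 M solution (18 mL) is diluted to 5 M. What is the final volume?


C1V1 = C2V2
6 × 18 = 5 × V2
V2 = 108/5 = 21.6 mL

21.6 mL


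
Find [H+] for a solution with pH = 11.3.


[H+] = 10^(-pH) = 10^(-11.3)
= 5.01×10^-12 M

5.01×10^-12 M


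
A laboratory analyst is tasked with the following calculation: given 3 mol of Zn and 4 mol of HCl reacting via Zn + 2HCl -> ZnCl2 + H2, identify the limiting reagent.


Mole ratio available / coefficient:
  Zn: 3/1 = 3.000
  HCl: 4/2 = 2.000
Smaller ratio is limiting.

HCl


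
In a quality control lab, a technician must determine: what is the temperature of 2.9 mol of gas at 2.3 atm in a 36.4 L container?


PV = nRT  (R = 0.08206 L·atm/(mol·K))
T = PV/(nR) = 2.3×36.4/(2.9×0.08206)
= 83.72/0.237974
= 351.80 K

351.80 K


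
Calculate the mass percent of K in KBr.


M(KBr) = 1×39.1 + 1×79.9 = 119.00 g/mol
Mass of K = 1 × 39.1 = 39.10 g/mol
% K = 39.10/119.00 × 100 = 32.86%

32.86%


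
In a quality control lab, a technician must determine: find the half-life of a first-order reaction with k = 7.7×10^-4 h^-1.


t½ = ln2/k = 0.693147/(7.7×10^-4 h^-1)
= 900.2 h

900.2 h


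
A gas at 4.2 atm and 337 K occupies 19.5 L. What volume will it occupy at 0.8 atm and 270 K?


P1V1/T1 = P2V2/T2
V2 = P1V1T2/(T1P2)
= 4.2×19.5×270/(337×0.8)
= 82.022 L

82.022 L


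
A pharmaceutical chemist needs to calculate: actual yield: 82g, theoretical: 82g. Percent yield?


% yield = actual/theoretical × 100
= 82/82 × 100
= 100.0%

100.0%


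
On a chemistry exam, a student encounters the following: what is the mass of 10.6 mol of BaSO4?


M(BaSO4) = 233.4 g/mol
mass = n × M = 10.6 × 233.4 = 2474.04 g

2474.04 g


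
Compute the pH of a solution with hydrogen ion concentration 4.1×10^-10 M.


pH = -log10([H+]) = -log10(4.1×10^-10)
= 10 - log10(4.1)
= 10 - 0.61
= 9.39

9.39


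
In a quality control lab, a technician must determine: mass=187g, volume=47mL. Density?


ρ = mass/volume
= 187/47
= 3.979 g/mL

3.979 g/mL


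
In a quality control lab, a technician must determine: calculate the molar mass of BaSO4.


M(BaSO4) = 1×137.33 + 1×32.07 + 4×16.0
= 137.33 + 32.07 + 64.0
= 233.4 g/mol

233.4 g/mol


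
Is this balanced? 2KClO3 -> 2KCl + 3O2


Equation: 2KClO3 -> 2KCl + 3O2
Check atoms: Cl: 2=2, K: 2=2, O: 6=6
Balanced

Yes, balanced


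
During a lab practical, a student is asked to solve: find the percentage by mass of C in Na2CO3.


M(Na2CO3) = 2×22.99 + 1×12.01 + 3×16.0 = 105.99 g/mol
Mass of C = 1 × 12.01 = 12.01 g/mol
% C = 12.01/105.99 × 100 = 11.33%

11.33%


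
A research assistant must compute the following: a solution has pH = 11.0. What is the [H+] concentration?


[H+] = 10^(-pH) = 10^(-11.0)
= 1.0×10^-11 M

1.0×10^-11 M


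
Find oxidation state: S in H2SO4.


2(+1) + x + 4(-2) = 0, so x = +6
Oxidation number: +6

+6


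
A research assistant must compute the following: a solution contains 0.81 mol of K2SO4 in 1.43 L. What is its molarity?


M = n/V = 0.81/1.43 = 0.566 mol/L

0.566 M


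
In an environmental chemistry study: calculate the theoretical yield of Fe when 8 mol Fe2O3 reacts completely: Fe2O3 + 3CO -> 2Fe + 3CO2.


Mole ratio Fe:Fe2O3 = 2:1
n(Fe) = 8 × 2/1 = 16.000 mol
mass = 16.000 × 55.85 = 893.6 g

893.6 g


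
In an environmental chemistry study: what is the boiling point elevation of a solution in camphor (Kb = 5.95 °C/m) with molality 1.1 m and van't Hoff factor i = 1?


ΔTb = Kb × m × i
= 5.95 × 1.1 × 1
= 6.545 °C

6.545 °C


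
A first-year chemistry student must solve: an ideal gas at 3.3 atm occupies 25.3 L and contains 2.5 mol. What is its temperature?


PV = nRT  (R = 0.08206 L·atm/(mol·K))
T = PV/(nR) = 3.3×25.3/(2.5×0.08206)
= 83.49/0.205150
= 406.97 K

406.97 K


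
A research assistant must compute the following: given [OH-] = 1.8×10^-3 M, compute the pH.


pOH = -log10([OH-]) = -log10(1.8×10^-3)
= 3 - log10(1.8) = 2.74
pH = 14 - pOH = 14 - 2.74 = 11.26

11.26


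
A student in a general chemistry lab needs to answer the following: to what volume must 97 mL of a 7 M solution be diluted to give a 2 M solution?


C1V1 = C2V2
7 × 97 = 2 × V2
V2 = 679/2 = 339.5 mL

339.5 mL


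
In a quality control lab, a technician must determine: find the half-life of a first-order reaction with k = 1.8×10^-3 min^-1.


t½ = ln2/k = 0.693147/(1.8×10^-3 min^-1)
= 385.1 min

385.1 min


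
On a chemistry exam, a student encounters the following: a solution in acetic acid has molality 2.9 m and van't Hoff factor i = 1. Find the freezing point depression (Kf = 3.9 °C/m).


ΔTf = Kf × m × i
= 3.9 × 2.9 × 1
= 11.31 °C

11.31 °C


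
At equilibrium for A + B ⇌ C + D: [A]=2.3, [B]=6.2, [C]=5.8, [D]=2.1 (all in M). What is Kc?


Kc = [C][D]/([A][B])
= (5.8^1 × 2.1^1)/(2.3^1 × 6.2^1)
= 12.18/14.26
= 0.8541

0.8541


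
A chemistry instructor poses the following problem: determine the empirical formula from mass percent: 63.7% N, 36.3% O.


Assume 100 g sample. Moles of each element:
  N: 63.7/14.01 = 4.547 mol
  O: 36.3/16.0 = 2.269 mol
Divide by smallest (2.269):
  N: 4.547/2.269 = 2.0
  O: 2.269/2.269 = 1.0
Empirical formula: N2O

N2O


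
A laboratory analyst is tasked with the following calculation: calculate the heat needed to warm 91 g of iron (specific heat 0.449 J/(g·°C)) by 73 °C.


q = mcΔT = 91 × 0.449 × 73
= 2982.71 J

2982.71 J


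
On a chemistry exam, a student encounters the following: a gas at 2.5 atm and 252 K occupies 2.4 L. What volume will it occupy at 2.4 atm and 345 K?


P1V1/T1 = P2V2/T2
V2 = P1V1T2/(T1P2)
= 2.5×2.4×345/(252×2.4)
= 3.423 L

3.423 L


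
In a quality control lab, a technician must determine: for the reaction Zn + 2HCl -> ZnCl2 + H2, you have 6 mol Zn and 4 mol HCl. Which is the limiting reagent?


Mole ratio available / coefficient:
  Zn: 6/1 = 6.000
  HCl: 4/2 = 2.000
Smaller ratio is limiting.

HCl


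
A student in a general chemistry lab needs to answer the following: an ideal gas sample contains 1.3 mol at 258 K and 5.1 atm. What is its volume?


PV = nRT  (R = 0.08206 L·atm/(mol·K))
V = nRT/P = 1.3×0.08206×258/5.1
= 5.397 L

5.397 L


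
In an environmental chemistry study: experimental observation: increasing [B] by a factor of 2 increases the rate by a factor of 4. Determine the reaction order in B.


rate ∝ [B]^n
2^n = 4 → n = 2
Order in B: 2

2


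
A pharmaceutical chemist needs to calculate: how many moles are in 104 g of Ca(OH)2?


M(Ca(OH)2) = 74.1 g/mol
n = mass/M = 104/74.1 = 1.4035 mol

1.4035 mol


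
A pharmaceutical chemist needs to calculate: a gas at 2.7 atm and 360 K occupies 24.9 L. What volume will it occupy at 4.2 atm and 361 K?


P1V1/T1 = P2V2/T2
V2 = P1V1T2/(T1P2)
= 2.7×24.9×361/(360×4.2)
= 16.052 L

16.052 L


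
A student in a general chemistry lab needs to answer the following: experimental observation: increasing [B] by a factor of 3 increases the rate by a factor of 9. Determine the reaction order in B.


rate ∝ [B]^n
3^n = 9 → n = 2
Order in B: 2

2


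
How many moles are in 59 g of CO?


M(CO) = 28.01 g/mol
n = mass/M = 59/28.01 = 2.1064 mol

2.1064 mol


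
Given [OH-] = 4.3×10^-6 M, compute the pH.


pOH = -log10([OH-]) = -log10(4.3×10^-6)
= 6 - log10(4.3) = 5.37
pH = 14 - pOH = 14 - 5.37 = 8.63

8.63


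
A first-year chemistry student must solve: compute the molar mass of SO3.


M(SO3) = 1×32.07 + 3×16.0
= 32.07 + 48.0
= 80.07 g/mol

80.07 g/mol


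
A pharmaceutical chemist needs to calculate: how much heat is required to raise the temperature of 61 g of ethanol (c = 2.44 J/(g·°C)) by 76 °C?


q = mcΔT = 61 × 2.44 × 76
= 11311.84 J

11311.84 J


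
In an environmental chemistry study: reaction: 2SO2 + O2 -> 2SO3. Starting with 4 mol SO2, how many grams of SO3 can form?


Mole ratio SO3:SO2 = 2:2
n(SO3) = 4 × 2/2 = 4.000 mol
mass = 4.000 × 80.07 = 320.28 g

320.28 g


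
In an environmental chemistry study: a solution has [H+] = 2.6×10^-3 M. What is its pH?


pH = -log10([H+]) = -log10(2.6×10^-3)
= 3 - log10(2.6)
= 3 - 0.41
= 2.59

2.59


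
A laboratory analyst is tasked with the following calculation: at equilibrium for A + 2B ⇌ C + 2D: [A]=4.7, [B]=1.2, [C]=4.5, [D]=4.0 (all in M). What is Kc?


Kc = [C][D]^2/([A][B]^2)
= (4.5^1 × 4.0^2)/(4.7^1 × 1.2^2)
= 72/6.768
= 10.64

10.64


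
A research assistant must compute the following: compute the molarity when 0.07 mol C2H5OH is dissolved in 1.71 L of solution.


M = n/V = 0.07/1.71 = 0.041 mol/L

0.041 M


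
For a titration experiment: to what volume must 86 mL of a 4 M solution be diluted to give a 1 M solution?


C1V1 = C2V2
4 × 86 = 1 × V2
V2 = 344/1 = 344.0 mL

344.0 mL


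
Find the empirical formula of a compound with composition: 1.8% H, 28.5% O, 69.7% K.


Assume 100 g sample. Moles of each element:
  H: 1.8/1.008 = 1.786 mol
  O: 28.5/16.0 = 1.781 mol
  K: 69.7/39.1 = 1.783 mol
Divide by smallest (1.781):
  H: 1.786/1.781 = 1.0
  O: 1.781/1.781 = 1.0
  K: 1.783/1.781 = 1.0
Empirical formula: KOH

KOH


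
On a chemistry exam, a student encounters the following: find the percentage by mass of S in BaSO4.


M(BaSO4) = 1×137.33 + 1×32.07 + 4×16.0 = 233.40 g/mol
Mass of S = 1 × 32.07 = 32.07 g/mol
% S = 32.07/233.40 × 100 = 13.74%

13.74%


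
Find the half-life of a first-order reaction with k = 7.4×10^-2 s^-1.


t½ = ln2/k = 0.693147/(7.4×10^-2 s^-1)
= 9.367 s

9.367 s


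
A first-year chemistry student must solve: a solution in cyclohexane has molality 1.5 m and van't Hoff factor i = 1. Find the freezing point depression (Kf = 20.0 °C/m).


ΔTf = Kf × m × i
= 20.0 × 1.5 × 1
= 30.0 °C

30.0 °C


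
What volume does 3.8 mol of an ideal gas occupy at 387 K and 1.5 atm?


PV = nRT  (R = 0.08206 L·atm/(mol·K))
V = nRT/P = 3.8×0.08206×387/1.5
= 80.452 L

80.452 L


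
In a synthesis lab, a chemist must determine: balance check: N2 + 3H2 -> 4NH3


Equation: N2 + 3H2 -> 4NH3
Check atoms: H: 6≠12, N: 2≠4
Not balanced

No, not balanced


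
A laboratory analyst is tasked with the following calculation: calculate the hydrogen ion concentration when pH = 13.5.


[H+] = 10^(-pH) = 10^(-13.5)
= 3.16×10^-14 M

3.16×10^-14 M


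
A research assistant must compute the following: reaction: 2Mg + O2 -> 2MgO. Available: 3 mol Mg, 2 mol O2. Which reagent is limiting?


Mole ratio available / coefficient:
  Mg: 3/2 = 1.500
  O2: 2/1 = 2.000
Smaller ratio is limiting.

Mg


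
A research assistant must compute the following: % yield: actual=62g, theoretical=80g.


% yield = actual/theoretical × 100
= 62/80 × 100
= 77.5%

77.5%


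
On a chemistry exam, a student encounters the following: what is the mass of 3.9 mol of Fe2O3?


M(Fe2O3) = 159.7 g/mol
mass = n × M = 3.9 × 159.7 = 622.83 g

622.83 g


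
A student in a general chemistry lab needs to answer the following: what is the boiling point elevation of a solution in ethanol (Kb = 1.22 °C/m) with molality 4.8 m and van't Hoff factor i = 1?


ΔTb = Kb × m × i
= 1.22 × 4.8 × 1
= 5.856 °C

5.856 °C


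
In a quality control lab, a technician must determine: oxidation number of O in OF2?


F is always -1; 2(-1) + x = 0, so O = +2
Oxidation number: +2

+2


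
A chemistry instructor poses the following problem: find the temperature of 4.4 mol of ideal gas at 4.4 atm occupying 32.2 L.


PV = nRT  (R = 0.08206 L·atm/(mol·K))
T = PV/(nR) = 4.4×32.2/(4.4×0.08206)
= 141.68/0.361064
= 392.40 K

392.40 K


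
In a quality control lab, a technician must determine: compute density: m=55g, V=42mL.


ρ = mass/volume
= 55/42
= 1.31 g/mL

1.31 g/mL


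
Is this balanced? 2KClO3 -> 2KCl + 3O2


Equation: 2KClO3 -> 2KCl + 3O2
Check atoms: Cl: 2=2, K: 2=2, O: 6=6
Balanced

Yes, balanced


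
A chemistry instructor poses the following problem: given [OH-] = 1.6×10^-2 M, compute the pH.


pOH = -log10([OH-]) = -log10(1.6×10^-2)
= 2 - log10(1.6) = 1.8
pH = 14 - pOH = 14 - 1.8 = 12.2

12.2


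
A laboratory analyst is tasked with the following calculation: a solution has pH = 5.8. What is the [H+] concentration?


[H+] = 10^(-pH) = 10^(-5.8)
= 1.58×10^-6 M

1.58×10^-6 M


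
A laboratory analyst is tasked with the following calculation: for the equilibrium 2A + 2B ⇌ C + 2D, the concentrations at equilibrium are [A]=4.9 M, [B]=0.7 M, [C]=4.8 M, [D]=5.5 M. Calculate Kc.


Kc = [C][D]^2/([A]^2[B]^2)
= (4.8^1 × 5.5^2)/(4.9^2 × 0.7^2)
= 145.2/11.7649
= 12.34

12.34


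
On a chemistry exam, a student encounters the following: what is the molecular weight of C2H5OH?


M(C2H5OH) = 2×12.01 + 6×1.008 + 1×16.0
= 24.02 + 6.05 + 16.0
= 46.07 g/mol

46.07 g/mol


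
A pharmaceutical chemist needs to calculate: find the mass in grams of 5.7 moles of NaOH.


M(NaOH) = 40.0 g/mol
mass = n × M = 5.7 × 40.0 = 228.00 g

228.00 g


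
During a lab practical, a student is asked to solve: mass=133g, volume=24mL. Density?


ρ = mass/volume
= 133/24
= 5.542 g/mL

5.542 g/mL


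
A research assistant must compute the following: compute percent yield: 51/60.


% yield = actual/theoretical × 100
= 51/60 × 100
= 85.0%

85.0%


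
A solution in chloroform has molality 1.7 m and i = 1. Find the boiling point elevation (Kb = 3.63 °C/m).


ΔTb = Kb × m × i
= 3.63 × 1.7 × 1
= 6.171 °C

6.171 °C


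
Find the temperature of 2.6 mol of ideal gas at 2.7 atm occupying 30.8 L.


PV = nRT  (R = 0.08206 L·atm/(mol·K))
T = PV/(nR) = 2.7×30.8/(2.6×0.08206)
= 83.16/0.213356
= 389.77 K

389.77 K


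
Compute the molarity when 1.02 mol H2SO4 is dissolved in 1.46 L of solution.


M = n/V = 1.02/1.46 = 0.699 mol/L

0.699 M


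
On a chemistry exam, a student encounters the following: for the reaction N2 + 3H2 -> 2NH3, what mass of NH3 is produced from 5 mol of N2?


Mole ratio NH3:N2 = 2:1
n(NH3) = 5 × 2/1 = 10.000 mol
mass = 10.000 × 17.03 = 170.3 g

170.3 g


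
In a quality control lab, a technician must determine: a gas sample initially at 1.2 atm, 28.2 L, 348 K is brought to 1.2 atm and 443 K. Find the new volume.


P1V1/T1 = P2V2/T2
V2 = P1V1T2/(T1P2)
= 1.2×28.2×443/(348×1.2)
= 35.898 L

35.898 L


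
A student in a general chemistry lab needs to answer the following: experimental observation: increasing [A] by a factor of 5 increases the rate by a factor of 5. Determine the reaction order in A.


rate ∝ [A]^n
5^n = 5 → n = 1
Order in A: 1

1


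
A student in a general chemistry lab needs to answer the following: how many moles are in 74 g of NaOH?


M(NaOH) = 40.0 g/mol
n = mass/M = 74/40.0 = 1.85 mol

1.85 mol


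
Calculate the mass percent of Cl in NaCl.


M(NaCl) = 1×22.99 + 1×35.45 = 58.44 g/mol
Mass of Cl = 1 × 35.45 = 35.45 g/mol
% Cl = 35.45/58.44 × 100 = 60.66%

60.66%


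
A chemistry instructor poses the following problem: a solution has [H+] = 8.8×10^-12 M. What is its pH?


pH = -log10([H+]) = -log10(8.8×10^-12)
= 12 - log10(8.8)
= 12 - 0.94
= 11.06

11.06


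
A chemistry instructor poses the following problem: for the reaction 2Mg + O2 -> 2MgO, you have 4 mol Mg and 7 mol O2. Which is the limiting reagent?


Mole ratio available / coefficient:
  Mg: 4/2 = 2.000
  O2: 7/1 = 7.000
Smaller ratio is limiting.

Mg


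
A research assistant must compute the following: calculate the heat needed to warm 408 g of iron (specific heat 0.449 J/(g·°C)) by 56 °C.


q = mcΔT = 408 × 0.449 × 56
= 10258.75 J

10258.75 J


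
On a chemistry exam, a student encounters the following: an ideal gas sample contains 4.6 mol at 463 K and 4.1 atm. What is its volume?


PV = nRT  (R = 0.08206 L·atm/(mol·K))
V = nRT/P = 4.6×0.08206×463/4.1
= 42.627 L

42.627 L
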